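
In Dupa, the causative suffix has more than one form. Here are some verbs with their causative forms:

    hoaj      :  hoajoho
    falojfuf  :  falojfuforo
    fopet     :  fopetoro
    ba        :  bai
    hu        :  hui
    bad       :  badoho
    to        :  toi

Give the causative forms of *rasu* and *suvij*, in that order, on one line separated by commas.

rasui, suvijoho

Looking at the final sound of each stem: -oro when the stem ends in a voiceless consonant (*falojfuf*, *fopet*); -oho when the stem ends in a voiced consonant (*hoaj*, *bad*); -i when the stem ends in a vowel (*ba*, *hu*, *to*).
The final sound of *rasu* is /u/, which is a vowel, so the suffix is -i, giving *rasui*.
*suvij*: final sound = /j/, a voiced consonant → -oho → *suvijoho*.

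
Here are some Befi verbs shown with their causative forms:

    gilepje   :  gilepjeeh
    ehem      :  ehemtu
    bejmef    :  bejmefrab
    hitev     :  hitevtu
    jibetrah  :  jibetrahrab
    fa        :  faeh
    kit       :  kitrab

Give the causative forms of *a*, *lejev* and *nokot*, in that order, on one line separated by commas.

Looking at the final sound of each stem: -rab when the stem ends in a voiceless consonant (*bejmef*, *jibetrah*, *kit*); -tu when the stem ends in a voiced consonant (*ehem*, *hitev*); -eh when the stem ends in a vowel (*gilepje*, *fa*).
*a* — final sound /a/ (a vowel) → -eh → *aeh*.
*lejev* — final sound /v/ (a voiced consonant) → -tu → *lejevtu*.
Since the final sound of *nokot* is /t/ (a voiceless consonant), it takes -rab, giving *nokotrab*.

aeh, lejevtu, nokotrab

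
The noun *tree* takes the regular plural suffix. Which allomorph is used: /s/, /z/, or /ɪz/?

The stem *tree* ends in a voiced non-sibilant sound.
The plural suffix surfaces as /ɪz/ after sibilants, /s/ after other voiceless consonants, and /z/ after other voiced sounds.
So the plural -s on *tree* is pronounced /z/.

/z/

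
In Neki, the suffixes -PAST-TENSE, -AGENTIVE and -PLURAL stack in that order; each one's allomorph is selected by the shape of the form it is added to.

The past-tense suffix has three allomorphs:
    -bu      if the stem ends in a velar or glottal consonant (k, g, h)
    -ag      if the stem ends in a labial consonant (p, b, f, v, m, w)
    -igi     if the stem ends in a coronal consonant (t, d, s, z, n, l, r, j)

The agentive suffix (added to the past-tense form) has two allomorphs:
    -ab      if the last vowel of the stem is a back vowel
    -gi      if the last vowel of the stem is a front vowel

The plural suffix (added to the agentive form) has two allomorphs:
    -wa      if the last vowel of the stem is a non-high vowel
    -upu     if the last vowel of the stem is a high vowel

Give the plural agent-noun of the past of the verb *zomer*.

zomerigigiupu

*zomer* — final consonant /r/ (coronal) → -igi → *zomerigi*.
The last vowel of the past-tense form *zomerigi* is /i/, which is a front vowel, so the agentive suffix is -gi, giving *zomerigigi*.
The last vowel of the agentive form *zomerigigi* is /i/, which is a high vowel, so the plural suffix is -upu, giving *zomerigigiupu*.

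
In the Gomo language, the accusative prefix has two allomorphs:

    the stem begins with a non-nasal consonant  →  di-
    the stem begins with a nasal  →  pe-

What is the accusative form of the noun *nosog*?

Since the first consonant of *nosog* is /n/ (a nasal), it takes pe-, giving *penosog*.

penosog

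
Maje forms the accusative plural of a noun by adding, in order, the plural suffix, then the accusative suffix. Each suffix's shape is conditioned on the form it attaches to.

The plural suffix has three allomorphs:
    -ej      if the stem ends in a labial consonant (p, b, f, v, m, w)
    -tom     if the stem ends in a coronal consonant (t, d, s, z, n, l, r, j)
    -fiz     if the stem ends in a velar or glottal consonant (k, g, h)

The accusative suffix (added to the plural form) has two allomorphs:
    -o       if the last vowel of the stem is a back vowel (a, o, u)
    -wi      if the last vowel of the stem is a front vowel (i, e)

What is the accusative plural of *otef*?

otefejwi

*otef* — final consonant /f/ (labial) → -ej → *otefej*.
The plural form *otefej*: last vowel = /e/, a front vowel → -wi → *otefejwi*.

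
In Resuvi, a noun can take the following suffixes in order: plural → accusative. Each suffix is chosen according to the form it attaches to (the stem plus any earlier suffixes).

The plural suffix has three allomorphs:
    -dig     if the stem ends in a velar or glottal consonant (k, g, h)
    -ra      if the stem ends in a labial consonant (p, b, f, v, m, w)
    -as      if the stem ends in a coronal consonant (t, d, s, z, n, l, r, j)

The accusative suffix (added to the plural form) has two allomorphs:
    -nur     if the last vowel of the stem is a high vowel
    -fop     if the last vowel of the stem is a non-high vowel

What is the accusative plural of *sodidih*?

*sodidih*: final consonant = /h/, velar/glottal → -dig → *sodidihdig*.
The plural form *sodidihdig*: last vowel = /i/, a high vowel → -nur → *sodidihdignur*.

sodidihdignur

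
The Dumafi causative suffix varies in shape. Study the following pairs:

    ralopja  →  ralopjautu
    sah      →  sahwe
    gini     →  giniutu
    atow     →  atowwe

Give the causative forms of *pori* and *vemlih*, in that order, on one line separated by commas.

poriutu, vemlihwe

The alternation tracks the final sound of the stem — -we when the stem ends in a consonant (*sah*, *atow*); -utu when the stem ends in a vowel (*ralopja*, *gini*).
The final sound of *pori* is /i/, which is a vowel, so the suffix is -utu, giving *poriutu*.
*vemlih*: final sound = /h/, a consonant → -we → *vemlihwe*.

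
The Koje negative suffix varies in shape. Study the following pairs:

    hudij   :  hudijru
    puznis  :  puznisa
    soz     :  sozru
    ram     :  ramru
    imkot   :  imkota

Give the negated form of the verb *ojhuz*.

The suffix is conditioned by the final consonant: -a when the stem ends in a voiceless consonant (*puznis*, *imkot*); -ru when the stem ends in a voiced consonant (*hudij*, *soz*, *ram*).
The final consonant of *ojhuz* is /z/, which is voiced, so the suffix is -ru, giving *ojhuzru*.

ojhuzru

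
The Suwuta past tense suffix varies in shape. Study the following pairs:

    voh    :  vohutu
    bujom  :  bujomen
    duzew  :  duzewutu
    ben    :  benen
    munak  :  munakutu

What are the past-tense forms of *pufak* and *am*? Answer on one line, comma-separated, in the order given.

The alternation tracks the final consonant of the stem — -en when the stem ends in a nasal (*bujom*, *ben*); -utu when the stem ends in a non-nasal consonant (*voh*, *duzew*, *munak*).
The final consonant of *pufak* is /k/, which is non-nasal, so the suffix is -utu, giving *pufakutu*.
Since the final consonant of *am* is /m/ (a nasal), it takes -en, giving *amen*.

pufakutu, amen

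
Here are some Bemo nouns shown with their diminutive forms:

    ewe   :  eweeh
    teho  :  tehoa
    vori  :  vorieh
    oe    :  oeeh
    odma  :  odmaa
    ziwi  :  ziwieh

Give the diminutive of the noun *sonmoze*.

The alternation tracks the last vowel of the stem — -eh when the last vowel of the stem is a front vowel (*ewe*, *vori*, *oe*, *ziwi*); -a when the last vowel of the stem is a back vowel (*teho*, *odma*).
*sonmoze* — last vowel /e/ (a front vowel) → -eh → *sonmozeeh*.

sonmozeeh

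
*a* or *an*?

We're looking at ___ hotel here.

a

The indefinite article is chosen by the initial *sound* of the following word, not its spelling.
*hotel* begins with the sound /h/ (h is pronounced) — a consonant sound.
So the article is *a*: We're looking at a hotel here.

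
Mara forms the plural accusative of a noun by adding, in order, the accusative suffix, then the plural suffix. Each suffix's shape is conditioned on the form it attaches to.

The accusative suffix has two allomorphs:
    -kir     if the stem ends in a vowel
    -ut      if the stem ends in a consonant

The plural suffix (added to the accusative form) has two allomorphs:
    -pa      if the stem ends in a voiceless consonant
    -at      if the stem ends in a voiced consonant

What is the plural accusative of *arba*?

arbakirat

*arba* — final sound /a/ (a vowel) → -kir → *arbakir*.
Since the final consonant of the accusative form *arbakir* is /r/ (voiced), it takes -at, giving *arbakirat*.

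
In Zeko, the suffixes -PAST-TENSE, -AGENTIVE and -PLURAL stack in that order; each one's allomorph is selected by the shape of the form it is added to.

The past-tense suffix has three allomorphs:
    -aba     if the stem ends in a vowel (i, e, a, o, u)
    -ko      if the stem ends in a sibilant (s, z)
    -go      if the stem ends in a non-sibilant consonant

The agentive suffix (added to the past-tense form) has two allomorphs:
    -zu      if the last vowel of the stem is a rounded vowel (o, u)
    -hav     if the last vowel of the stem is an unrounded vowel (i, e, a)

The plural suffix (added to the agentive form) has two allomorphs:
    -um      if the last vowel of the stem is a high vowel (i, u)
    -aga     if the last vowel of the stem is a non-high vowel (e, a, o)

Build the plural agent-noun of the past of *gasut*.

*gasut*: final sound = /t/, a non-sibilant consonant → -go → *gasutgo*.
The last vowel of the past-tense form *gasutgo* is /o/, which is a rounded vowel, so the agentive suffix is -zu, giving *gasutgozu*.
Since the last vowel of the agentive form *gasutgozu* is /u/ (a high vowel), it takes -um, giving *gasutgozuum*.

gasutgozuum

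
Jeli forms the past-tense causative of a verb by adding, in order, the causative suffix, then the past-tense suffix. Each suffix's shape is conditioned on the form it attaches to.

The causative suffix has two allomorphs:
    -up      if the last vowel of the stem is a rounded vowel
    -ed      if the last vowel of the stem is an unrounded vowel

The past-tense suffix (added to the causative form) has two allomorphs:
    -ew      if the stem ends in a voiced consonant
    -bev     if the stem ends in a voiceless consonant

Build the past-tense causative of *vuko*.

The last vowel of *vuko* is /o/, which is a rounded vowel, so the causative suffix is -up, giving *vukoup*.
Since the final consonant of the causative form *vukoup* is /p/ (voiceless), it takes -bev, giving *vukoupbev*.

vukoupbev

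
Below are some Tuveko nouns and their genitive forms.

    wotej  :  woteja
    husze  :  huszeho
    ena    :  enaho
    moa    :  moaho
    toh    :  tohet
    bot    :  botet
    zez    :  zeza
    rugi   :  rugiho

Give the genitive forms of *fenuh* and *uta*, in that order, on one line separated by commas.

fenuhet, utaho

The alternation tracks the final sound of the stem — -et when the stem ends in a voiceless consonant (*toh*, *bot*); -a when the stem ends in a voiced consonant (*wotej*, *zez*); -ho when the stem ends in a vowel (*husze*, *ena*, *moa*, *rugi*).
*fenuh*: final sound = /h/, a voiceless consonant → -et → *fenuhet*.
*uta* — final sound /a/ (a vowel) → -ho → *utaho*.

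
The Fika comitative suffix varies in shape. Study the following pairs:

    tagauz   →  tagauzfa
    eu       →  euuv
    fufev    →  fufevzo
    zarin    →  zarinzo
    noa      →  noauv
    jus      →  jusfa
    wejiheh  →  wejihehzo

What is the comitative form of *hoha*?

hohauv

The alternation tracks the final sound of the stem — -fa when the stem ends in a sibilant (*tagauz*, *jus*); -zo when the stem ends in a non-sibilant consonant (*fufev*, *zarin*, *wejiheh*); -uv when the stem ends in a vowel (*eu*, *noa*).
*hoha*: final sound = /a/, a vowel → -uv → *hohauv*.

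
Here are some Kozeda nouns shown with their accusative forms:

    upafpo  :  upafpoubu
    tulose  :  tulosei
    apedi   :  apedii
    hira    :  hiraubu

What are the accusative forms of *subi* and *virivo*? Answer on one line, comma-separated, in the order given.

The suffix is conditioned by the last vowel: -i when the last vowel of the stem is a front vowel (*tulose*, *apedi*); -ubu when the last vowel of the stem is a back vowel (*upafpo*, *hira*).
The last vowel of *subi* is /i/, which is a front vowel, so the suffix is -i, giving *subii*.
The last vowel of *virivo* is /o/, which is a back vowel, so the suffix is -ubu, giving *virivoubu*.

subii, virivoubu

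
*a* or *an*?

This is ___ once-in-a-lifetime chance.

The indefinite article is chosen by the initial *sound* of the following word, not its spelling.
*once-in-a-lifetime* begins with the sound /wʌ/ (*once* pronounced with initial /w/) — a consonant sound.
So the article is *a*: This is a once-in-a-lifetime chance.

a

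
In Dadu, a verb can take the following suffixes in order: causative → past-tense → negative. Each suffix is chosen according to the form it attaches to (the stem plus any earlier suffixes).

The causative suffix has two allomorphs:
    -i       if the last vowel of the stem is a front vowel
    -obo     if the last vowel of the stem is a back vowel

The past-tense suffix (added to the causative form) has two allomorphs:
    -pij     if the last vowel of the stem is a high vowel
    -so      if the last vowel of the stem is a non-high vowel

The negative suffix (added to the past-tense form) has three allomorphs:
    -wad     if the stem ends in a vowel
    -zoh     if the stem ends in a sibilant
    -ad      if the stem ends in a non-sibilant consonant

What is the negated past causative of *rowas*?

*rowas*: last vowel = /a/, a back vowel → -obo → *rowasobo*.
The causative form *rowasobo* — last vowel /o/ (a non-high vowel) → -so → *rowasoboso*.
The past-tense form *rowasoboso*: final sound = /o/, a vowel → -wad → *rowasobosowad*.

rowasobosowad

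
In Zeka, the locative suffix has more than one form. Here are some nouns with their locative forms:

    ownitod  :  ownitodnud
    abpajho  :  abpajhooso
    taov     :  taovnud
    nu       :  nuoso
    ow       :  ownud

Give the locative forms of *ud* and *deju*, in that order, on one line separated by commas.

The pattern is consonant vs. vowel: -nud when the stem ends in a consonant (*ownitod*, *taov*, *ow*); -oso when the stem ends in a vowel (*abpajho*, *nu*).
Since the final sound of *ud* is /d/ (a consonant), it takes -nud, giving *udnud*.
*deju* — final sound /u/ (a vowel) → -oso → *dejuoso*.

udnud, dejuoso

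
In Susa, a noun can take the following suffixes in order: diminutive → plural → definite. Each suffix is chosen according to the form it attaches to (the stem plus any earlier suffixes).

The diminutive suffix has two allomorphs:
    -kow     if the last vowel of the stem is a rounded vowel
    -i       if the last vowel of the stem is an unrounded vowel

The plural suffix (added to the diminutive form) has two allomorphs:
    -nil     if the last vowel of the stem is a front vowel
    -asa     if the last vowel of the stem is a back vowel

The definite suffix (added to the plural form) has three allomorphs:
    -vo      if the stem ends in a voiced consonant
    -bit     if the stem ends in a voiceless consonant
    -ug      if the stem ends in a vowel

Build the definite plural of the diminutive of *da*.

The last vowel of *da* is /a/, which is an unrounded vowel, so the diminutive suffix is -i, giving *dai*.
Since the last vowel of the diminutive form *dai* is /i/ (a front vowel), it takes -nil, giving *dainil*.
The plural form *dainil*: final sound = /l/, a voiced consonant → -vo → *dainilvo*.

dainilvo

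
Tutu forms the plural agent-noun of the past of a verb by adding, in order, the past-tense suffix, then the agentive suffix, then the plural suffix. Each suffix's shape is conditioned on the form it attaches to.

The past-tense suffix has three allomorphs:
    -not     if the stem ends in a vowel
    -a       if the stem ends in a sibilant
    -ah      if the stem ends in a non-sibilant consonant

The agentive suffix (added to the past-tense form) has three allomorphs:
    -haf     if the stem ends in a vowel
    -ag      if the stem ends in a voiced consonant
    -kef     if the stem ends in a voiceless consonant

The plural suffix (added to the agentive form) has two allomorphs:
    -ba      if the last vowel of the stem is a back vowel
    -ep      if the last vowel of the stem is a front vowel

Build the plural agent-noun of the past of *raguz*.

raguzahafba

Since the final sound of *raguz* is /z/ (a sibilant), it takes -a, giving *raguza*.
The past-tense form *raguza*: final sound = /a/, a vowel → -haf → *raguzahaf*.
The last vowel of the agentive form *raguzahaf* is /a/, which is a back vowel, so the plural suffix is -ba, giving *raguzahafba*.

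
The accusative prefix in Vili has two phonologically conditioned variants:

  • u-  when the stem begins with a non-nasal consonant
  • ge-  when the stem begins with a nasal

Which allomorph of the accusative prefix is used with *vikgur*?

u-

*vikgur* — first consonant /v/ (non-nasal) → u-.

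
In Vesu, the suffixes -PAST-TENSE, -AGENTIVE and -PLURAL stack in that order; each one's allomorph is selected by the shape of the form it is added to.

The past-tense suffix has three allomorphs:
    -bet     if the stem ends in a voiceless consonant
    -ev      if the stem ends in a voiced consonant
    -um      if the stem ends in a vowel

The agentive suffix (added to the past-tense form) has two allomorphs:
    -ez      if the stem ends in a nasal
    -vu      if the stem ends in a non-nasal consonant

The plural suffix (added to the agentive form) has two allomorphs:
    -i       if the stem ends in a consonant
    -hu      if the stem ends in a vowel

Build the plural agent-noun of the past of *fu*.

fuumezi

The final sound of *fu* is /u/, which is a vowel, so the past-tense suffix is -um, giving *fuum*.
The past-tense form *fuum*: final consonant = /m/, a nasal → -ez → *fuumez*.
The final sound of the agentive form *fuumez* is /z/, which is a consonant, so the plural suffix is -i, giving *fuumezi*.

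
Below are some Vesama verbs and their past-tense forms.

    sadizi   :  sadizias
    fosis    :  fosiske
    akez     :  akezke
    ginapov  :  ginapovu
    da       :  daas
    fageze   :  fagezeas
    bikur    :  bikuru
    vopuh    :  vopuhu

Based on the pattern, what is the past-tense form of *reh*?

Looking at the final sound of each stem: -ke when the stem ends in a sibilant (*fosis*, *akez*); -u when the stem ends in a non-sibilant consonant (*ginapov*, *bikur*, *vopuh*); -as when the stem ends in a vowel (*sadizi*, *da*, *fageze*).
The final sound of *reh* is /h/, which is a non-sibilant consonant, so the suffix is -u, giving *rehu*.

rehu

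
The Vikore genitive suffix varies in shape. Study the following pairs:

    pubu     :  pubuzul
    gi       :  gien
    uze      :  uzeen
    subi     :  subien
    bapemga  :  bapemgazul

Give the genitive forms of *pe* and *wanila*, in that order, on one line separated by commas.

peen, wanilazul

Looking at the last vowel of each stem: -en when the last vowel of the stem is a front vowel (*gi*, *uze*, *subi*); -zul when the last vowel of the stem is a back vowel (*pubu*, *bapemga*).
*pe*: last vowel = /e/, a front vowel → -en → *peen*.
*wanila*: last vowel = /a/, a back vowel → -zul → *wanilazul*.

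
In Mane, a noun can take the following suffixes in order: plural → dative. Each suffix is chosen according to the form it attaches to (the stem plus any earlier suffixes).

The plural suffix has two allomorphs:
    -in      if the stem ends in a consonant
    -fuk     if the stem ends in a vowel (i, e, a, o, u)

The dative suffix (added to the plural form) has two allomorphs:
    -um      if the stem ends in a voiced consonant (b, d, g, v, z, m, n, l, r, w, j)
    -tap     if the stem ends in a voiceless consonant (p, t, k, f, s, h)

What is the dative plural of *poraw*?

The final sound of *poraw* is /w/, which is a consonant, so the plural suffix is -in, giving *porawin*.
The plural form *porawin* — final consonant /n/ (voiced) → -um → *porawinum*.

porawinum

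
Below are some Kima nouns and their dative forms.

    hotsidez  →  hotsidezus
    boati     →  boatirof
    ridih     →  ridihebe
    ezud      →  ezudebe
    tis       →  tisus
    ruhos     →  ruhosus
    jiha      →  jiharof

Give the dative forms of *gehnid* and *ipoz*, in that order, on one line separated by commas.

gehnidebe, ipozus

The pattern is sibilance of the final sound: -us when the stem ends in a sibilant (*hotsidez*, *tis*, *ruhos*); -ebe when the stem ends in a non-sibilant consonant (*ridih*, *ezud*); -rof when the stem ends in a vowel (*boati*, *jiha*).
*gehnid*: final sound = /d/, a non-sibilant consonant → -ebe → *gehnidebe*.
*ipoz* — final sound /z/ (a sibilant) → -us → *ipozus*.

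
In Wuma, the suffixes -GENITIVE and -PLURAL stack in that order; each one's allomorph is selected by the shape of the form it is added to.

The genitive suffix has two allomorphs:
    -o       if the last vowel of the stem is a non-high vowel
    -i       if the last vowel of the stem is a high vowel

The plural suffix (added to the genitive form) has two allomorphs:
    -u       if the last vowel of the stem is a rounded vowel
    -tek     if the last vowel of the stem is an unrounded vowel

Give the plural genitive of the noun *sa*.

*sa* — last vowel /a/ (a non-high vowel) → -o → *sao*.
Since the last vowel of the genitive form *sao* is /o/ (a rounded vowel), it takes -u, giving *saou*.

saou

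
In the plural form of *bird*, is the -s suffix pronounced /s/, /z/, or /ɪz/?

The stem *bird* ends in a voiced non-sibilant sound.
The plural suffix surfaces as /ɪz/ after sibilants, /s/ after other voiceless consonants, and /z/ after other voiced sounds.
So the plural -s on *bird* is pronounced /z/.

/z/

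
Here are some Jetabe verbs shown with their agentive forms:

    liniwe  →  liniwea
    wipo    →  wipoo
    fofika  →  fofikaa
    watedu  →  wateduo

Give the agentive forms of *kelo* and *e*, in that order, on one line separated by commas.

The alternation tracks the last vowel of the stem — -o when the last vowel of the stem is a rounded vowel (*wipo*, *watedu*); -a when the last vowel of the stem is an unrounded vowel (*liniwe*, *fofika*).
Since the last vowel of *kelo* is /o/ (a rounded vowel), it takes -o, giving *keloo*.
*e*: last vowel = /e/, an unrounded vowel → -a → *ea*.

keloo, ea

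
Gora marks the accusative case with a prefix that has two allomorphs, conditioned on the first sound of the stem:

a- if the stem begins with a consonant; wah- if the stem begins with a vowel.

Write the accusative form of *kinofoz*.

akinofoz

*kinofoz*: first sound = /k/, a consonant → a- → *akinofoz*.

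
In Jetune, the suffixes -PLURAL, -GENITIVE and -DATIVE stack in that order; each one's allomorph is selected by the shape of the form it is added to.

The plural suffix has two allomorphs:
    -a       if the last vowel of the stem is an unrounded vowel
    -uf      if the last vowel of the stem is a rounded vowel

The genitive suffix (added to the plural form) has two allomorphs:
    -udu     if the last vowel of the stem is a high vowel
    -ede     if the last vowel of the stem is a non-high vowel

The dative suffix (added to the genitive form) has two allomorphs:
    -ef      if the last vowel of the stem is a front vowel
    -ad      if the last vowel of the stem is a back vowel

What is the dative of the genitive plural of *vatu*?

vatuufuduad

The last vowel of *vatu* is /u/, which is a rounded vowel, so the plural suffix is -uf, giving *vatuuf*.
The plural form *vatuuf*: last vowel = /u/, a high vowel → -udu → *vatuufudu*.
The genitive form *vatuufudu* — last vowel /u/ (a back vowel) → -ad → *vatuufuduad*.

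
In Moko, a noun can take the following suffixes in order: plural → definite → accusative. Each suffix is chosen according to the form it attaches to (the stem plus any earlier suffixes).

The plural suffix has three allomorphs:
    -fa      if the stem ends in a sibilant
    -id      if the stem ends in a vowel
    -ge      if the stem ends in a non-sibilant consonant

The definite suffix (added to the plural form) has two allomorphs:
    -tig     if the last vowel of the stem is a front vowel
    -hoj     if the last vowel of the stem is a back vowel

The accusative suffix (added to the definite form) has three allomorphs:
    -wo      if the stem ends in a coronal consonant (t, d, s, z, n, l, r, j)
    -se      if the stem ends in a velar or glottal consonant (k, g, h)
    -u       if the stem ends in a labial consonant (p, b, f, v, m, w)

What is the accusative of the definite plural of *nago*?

nagoidtigse

*nago* — final sound /o/ (a vowel) → -id → *nagoid*.
The last vowel of the plural form *nagoid* is /i/, which is a front vowel, so the definite suffix is -tig, giving *nagoidtig*.
The definite form *nagoidtig* — final consonant /g/ (velar/glottal) → -se → *nagoidtigse*.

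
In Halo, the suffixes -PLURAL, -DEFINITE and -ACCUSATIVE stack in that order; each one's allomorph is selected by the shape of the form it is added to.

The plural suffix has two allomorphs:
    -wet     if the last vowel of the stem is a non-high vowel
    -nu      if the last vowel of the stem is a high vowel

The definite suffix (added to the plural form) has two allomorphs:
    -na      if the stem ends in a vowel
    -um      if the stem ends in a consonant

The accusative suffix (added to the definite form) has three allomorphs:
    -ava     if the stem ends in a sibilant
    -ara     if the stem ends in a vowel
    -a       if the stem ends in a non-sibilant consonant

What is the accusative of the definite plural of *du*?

*du*: last vowel = /u/, a high vowel → -nu → *dunu*.
The plural form *dunu* — final sound /u/ (a vowel) → -na → *dununa*.
The definite form *dununa* — final sound /a/ (a vowel) → -ara → *dununaara*.

dununaara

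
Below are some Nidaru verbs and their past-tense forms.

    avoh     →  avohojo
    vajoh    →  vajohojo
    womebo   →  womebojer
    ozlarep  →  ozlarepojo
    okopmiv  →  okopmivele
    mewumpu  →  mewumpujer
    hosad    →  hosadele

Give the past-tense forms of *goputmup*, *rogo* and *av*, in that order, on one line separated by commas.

The suffix is conditioned by the final sound: -ojo when the stem ends in a voiceless consonant (*avoh*, *vajoh*, *ozlarep*); -ele when the stem ends in a voiced consonant (*okopmiv*, *hosad*); -jer when the stem ends in a vowel (*womebo*, *mewumpu*).
The final sound of *goputmup* is /p/, which is a voiceless consonant, so the suffix is -ojo, giving *goputmupojo*.
*rogo* — final sound /o/ (a vowel) → -jer → *rogojer*.
*av* — final sound /v/ (a voiced consonant) → -ele → *avele*.

goputmupojo, rogojer, avele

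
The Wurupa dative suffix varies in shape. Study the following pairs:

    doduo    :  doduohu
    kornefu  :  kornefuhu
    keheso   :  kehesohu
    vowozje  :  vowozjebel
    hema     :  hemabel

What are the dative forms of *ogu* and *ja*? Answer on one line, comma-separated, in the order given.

oguhu, jabel

Looking at the last vowel of each stem: -hu when the last vowel of the stem is a rounded vowel (*doduo*, *kornefu*, *keheso*); -bel when the last vowel of the stem is an unrounded vowel (*vowozje*, *hema*).
*ogu*: last vowel = /u/, a rounded vowel → -hu → *oguhu*.
*ja*: last vowel = /a/, an unrounded vowel → -bel → *jabel*.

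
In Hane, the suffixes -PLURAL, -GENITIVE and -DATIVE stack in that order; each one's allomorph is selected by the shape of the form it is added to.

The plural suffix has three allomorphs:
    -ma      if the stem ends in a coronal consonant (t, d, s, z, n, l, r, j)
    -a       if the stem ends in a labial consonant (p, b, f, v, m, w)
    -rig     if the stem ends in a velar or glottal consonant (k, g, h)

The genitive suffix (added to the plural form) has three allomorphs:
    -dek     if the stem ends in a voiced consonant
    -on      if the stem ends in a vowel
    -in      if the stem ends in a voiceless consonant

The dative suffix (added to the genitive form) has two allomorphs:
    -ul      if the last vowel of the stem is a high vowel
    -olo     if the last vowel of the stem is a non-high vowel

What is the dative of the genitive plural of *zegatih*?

zegatihrigdekolo

*zegatih*: final consonant = /h/, velar/glottal → -rig → *zegatihrig*.
Since the final sound of the plural form *zegatihrig* is /g/ (a voiced consonant), it takes -dek, giving *zegatihrigdek*.
The genitive form *zegatihrigdek* — last vowel /e/ (a non-high vowel) → -olo → *zegatihrigdekolo*.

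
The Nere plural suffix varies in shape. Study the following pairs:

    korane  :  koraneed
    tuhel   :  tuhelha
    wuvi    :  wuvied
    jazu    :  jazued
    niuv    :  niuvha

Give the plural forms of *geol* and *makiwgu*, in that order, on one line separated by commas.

The pattern is consonant vs. vowel: -ha when the stem ends in a consonant (*tuhel*, *niuv*); -ed when the stem ends in a vowel (*korane*, *wuvi*, *jazu*).
Since the final sound of *geol* is /l/ (a consonant), it takes -ha, giving *geolha*.
*makiwgu*: final sound = /u/, a vowel → -ed → *makiwgued*.

geolha, makiwgued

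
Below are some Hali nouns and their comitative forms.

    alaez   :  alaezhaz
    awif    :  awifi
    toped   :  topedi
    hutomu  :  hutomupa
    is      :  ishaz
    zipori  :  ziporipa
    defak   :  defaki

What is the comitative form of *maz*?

mazhaz

The alternation tracks the final sound of the stem — -haz when the stem ends in a sibilant (*alaez*, *is*); -i when the stem ends in a non-sibilant consonant (*awif*, *toped*, *defak*); -pa when the stem ends in a vowel (*hutomu*, *zipori*).
*maz* — final sound /z/ (a sibilant) → -haz → *mazhaz*.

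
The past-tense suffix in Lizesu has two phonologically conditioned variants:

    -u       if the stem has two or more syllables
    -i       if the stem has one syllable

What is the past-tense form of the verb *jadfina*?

*jadfina* has 3 syllables, so the suffix is -u, giving *jadfinau*.

jadfinau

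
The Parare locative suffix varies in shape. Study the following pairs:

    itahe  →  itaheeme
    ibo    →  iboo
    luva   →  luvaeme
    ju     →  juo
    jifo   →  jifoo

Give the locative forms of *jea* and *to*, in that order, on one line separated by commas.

The suffix is conditioned by the last vowel: -o when the last vowel of the stem is a rounded vowel (*ibo*, *ju*, *jifo*); -eme when the last vowel of the stem is an unrounded vowel (*itahe*, *luva*).
*jea* — last vowel /a/ (an unrounded vowel) → -eme → *jeaeme*.
The last vowel of *to* is /o/, which is a rounded vowel, so the suffix is -o, giving *too*.

jeaeme, too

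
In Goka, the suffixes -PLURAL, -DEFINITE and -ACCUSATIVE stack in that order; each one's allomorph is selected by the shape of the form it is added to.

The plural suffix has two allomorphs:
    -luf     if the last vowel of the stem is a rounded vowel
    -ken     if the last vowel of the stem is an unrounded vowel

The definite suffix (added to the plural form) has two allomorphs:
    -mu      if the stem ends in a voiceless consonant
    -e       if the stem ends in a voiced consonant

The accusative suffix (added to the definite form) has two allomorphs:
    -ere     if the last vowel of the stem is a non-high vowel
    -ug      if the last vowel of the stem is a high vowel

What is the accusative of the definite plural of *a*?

akeneere

Since the last vowel of *a* is /a/ (an unrounded vowel), it takes -ken, giving *aken*.
The final consonant of the plural form *aken* is /n/, which is voiced, so the definite suffix is -e, giving *akene*.
The definite form *akene*: last vowel = /e/, a non-high vowel → -ere → *akeneere*.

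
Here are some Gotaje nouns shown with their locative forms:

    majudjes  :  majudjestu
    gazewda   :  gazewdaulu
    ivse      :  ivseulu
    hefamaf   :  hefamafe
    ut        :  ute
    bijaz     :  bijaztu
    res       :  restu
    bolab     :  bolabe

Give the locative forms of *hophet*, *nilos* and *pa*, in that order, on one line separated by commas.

Looking at the final sound of each stem: -tu when the stem ends in a sibilant (*majudjes*, *bijaz*, *res*); -e when the stem ends in a non-sibilant consonant (*hefamaf*, *ut*, *bolab*); -ulu when the stem ends in a vowel (*gazewda*, *ivse*).
Since the final sound of *hophet* is /t/ (a non-sibilant consonant), it takes -e, giving *hophete*.
The final sound of *nilos* is /s/, which is a sibilant, so the suffix is -tu, giving *nilostu*.
*pa*: final sound = /a/, a vowel → -ulu → *paulu*.

hophete, nilostu, paulu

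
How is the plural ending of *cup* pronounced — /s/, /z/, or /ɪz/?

/s/

The stem *cup* ends in a voiceless non-sibilant consonant.
The plural suffix surfaces as /ɪz/ after sibilants, /s/ after other voiceless consonants, and /z/ after other voiced sounds.
So the plural -s on *cup* is pronounced /s/.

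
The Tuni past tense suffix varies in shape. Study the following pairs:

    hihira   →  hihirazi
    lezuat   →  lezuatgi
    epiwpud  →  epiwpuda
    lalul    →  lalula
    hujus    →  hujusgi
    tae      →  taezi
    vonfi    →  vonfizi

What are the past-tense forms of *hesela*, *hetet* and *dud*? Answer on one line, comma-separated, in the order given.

heselazi, hetetgi, duda

Looking at the final sound of each stem: -gi when the stem ends in a voiceless consonant (*lezuat*, *hujus*); -a when the stem ends in a voiced consonant (*epiwpud*, *lalul*); -zi when the stem ends in a vowel (*hihira*, *tae*, *vonfi*).
*hesela*: final sound = /a/, a vowel → -zi → *heselazi*.
Since the final sound of *hetet* is /t/ (a voiceless consonant), it takes -gi, giving *hetetgi*.
The final sound of *dud* is /d/, which is a voiced consonant, so the suffix is -a, giving *duda*.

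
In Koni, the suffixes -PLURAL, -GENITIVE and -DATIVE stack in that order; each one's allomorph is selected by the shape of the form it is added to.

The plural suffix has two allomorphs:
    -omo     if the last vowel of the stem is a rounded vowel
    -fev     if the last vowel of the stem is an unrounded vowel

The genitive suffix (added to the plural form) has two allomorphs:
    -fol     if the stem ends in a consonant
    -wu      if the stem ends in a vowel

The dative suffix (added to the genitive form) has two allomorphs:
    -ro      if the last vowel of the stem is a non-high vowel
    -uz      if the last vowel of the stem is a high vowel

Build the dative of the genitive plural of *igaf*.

igaffevfolro

Since the last vowel of *igaf* is /a/ (an unrounded vowel), it takes -fev, giving *igaffev*.
The plural form *igaffev* — final sound /v/ (a consonant) → -fol → *igaffevfol*.
Since the last vowel of the genitive form *igaffevfol* is /o/ (a non-high vowel), it takes -ro, giving *igaffevfolro*.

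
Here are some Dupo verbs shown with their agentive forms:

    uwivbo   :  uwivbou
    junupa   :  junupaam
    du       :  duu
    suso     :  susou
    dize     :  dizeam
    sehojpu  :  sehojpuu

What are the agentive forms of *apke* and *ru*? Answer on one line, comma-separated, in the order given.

Looking at the last vowel of each stem: -u when the last vowel of the stem is a rounded vowel (*uwivbo*, *du*, *suso*, *sehojpu*); -am when the last vowel of the stem is an unrounded vowel (*junupa*, *dize*).
Since the last vowel of *apke* is /e/ (an unrounded vowel), it takes -am, giving *apkeam*.
*ru* — last vowel /u/ (a rounded vowel) → -u → *ruu*.

apkeam, ruu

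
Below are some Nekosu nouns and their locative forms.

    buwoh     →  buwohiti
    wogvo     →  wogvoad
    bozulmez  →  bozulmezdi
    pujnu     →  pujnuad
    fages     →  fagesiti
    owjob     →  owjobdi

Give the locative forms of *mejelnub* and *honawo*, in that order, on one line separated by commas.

mejelnubdi, honawoad

The alternation tracks the final sound of the stem — -iti when the stem ends in a voiceless consonant (*buwoh*, *fages*); -di when the stem ends in a voiced consonant (*bozulmez*, *owjob*); -ad when the stem ends in a vowel (*wogvo*, *pujnu*).
The final sound of *mejelnub* is /b/, which is a voiced consonant, so the suffix is -di, giving *mejelnubdi*.
The final sound of *honawo* is /o/, which is a vowel, so the suffix is -ad, giving *honawoad*.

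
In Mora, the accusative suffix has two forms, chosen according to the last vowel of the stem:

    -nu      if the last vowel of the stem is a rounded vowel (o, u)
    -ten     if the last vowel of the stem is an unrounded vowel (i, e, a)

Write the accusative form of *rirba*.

The last vowel of *rirba* is /a/, which is an unrounded vowel, so the suffix is -ten, giving *rirbaten*.

rirbaten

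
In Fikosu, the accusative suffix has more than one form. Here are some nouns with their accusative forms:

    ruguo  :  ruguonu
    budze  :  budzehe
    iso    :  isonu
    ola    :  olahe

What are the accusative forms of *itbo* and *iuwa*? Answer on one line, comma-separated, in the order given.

itbonu, iuwahe

The pattern is rounding harmony: -nu when the last vowel of the stem is a rounded vowel (*ruguo*, *iso*); -he when the last vowel of the stem is an unrounded vowel (*budze*, *ola*).
The last vowel of *itbo* is /o/, which is a rounded vowel, so the suffix is -nu, giving *itbonu*.
Since the last vowel of *iuwa* is /a/ (an unrounded vowel), it takes -he, giving *iuwahe*.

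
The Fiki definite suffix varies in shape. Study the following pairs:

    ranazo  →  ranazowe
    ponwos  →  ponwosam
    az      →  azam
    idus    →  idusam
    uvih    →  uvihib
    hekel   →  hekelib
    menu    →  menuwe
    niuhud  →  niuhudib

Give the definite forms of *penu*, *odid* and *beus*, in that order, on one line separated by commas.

The alternation tracks the final sound of the stem — -am when the stem ends in a sibilant (*ponwos*, *az*, *idus*); -ib when the stem ends in a non-sibilant consonant (*uvih*, *hekel*, *niuhud*); -we when the stem ends in a vowel (*ranazo*, *menu*).
*penu* — final sound /u/ (a vowel) → -we → *penuwe*.
*odid*: final sound = /d/, a non-sibilant consonant → -ib → *odidib*.
*beus* — final sound /s/ (a sibilant) → -am → *beusam*.

penuwe, odidib, beusam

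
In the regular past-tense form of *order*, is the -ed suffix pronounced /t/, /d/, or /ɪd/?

/d/

The stem *order* ends in a voiced sound other than /d/.
The -ed suffix is realized as /ɪd/ after /t, d/; as /t/ after other voiceless consonants; and as /d/ after other voiced sounds.
So -ed on *order* is pronounced /d/.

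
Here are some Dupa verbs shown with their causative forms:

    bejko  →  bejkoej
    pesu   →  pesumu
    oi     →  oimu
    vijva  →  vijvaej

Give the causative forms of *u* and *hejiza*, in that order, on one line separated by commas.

The alternation tracks the last vowel of the stem — -mu when the last vowel of the stem is a high vowel (*pesu*, *oi*); -ej when the last vowel of the stem is a non-high vowel (*bejko*, *vijva*).
Since the last vowel of *u* is /u/ (a high vowel), it takes -mu, giving *umu*.
Since the last vowel of *hejiza* is /a/ (a non-high vowel), it takes -ej, giving *hejizaej*.

umu, hejizaej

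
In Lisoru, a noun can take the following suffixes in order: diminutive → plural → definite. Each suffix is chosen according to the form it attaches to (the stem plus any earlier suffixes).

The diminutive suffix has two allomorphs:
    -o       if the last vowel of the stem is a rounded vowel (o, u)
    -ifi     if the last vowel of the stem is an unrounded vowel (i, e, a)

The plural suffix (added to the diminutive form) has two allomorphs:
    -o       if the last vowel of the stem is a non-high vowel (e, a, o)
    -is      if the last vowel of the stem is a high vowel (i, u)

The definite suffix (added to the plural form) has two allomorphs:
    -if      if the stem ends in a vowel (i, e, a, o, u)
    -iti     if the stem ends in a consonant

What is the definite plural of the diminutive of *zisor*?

zisorooif

The last vowel of *zisor* is /o/, which is a rounded vowel, so the diminutive suffix is -o, giving *zisoro*.
The diminutive form *zisoro* — last vowel /o/ (a non-high vowel) → -o → *zisoroo*.
Since the final sound of the plural form *zisoroo* is /o/ (a vowel), it takes -if, giving *zisorooif*.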